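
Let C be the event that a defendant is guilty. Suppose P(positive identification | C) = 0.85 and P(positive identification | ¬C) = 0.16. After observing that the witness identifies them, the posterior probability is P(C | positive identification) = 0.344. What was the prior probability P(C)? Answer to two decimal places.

P(C) = 0.09

In odds form, posterior odds = prior odds × likelihood ratio, so prior odds = posterior odds ÷ LR.
Posterior odds = 0.344/(1−0.344) = 0.5244. LR = 0.85/0.16 = 5.3125.
Prior odds = 0.5244/5.3125 = 0.0987, so P(C) = 0.0987/(1+0.0987) ≈ 0.09.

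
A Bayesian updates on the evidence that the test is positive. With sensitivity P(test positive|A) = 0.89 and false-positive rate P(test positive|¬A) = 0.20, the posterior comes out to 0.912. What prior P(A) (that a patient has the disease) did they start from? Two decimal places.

P(A) = 0.70

In odds form, posterior odds = prior odds × likelihood ratio, so prior odds = posterior odds ÷ LR.
Posterior odds = 0.912/(1−0.912) = 10.3636. LR = 0.89/0.20 = 4.4500.
Prior odds = 10.3636/4.4500 = 2.3289, so P(A) = 2.3289/(1+2.3289) ≈ 0.70.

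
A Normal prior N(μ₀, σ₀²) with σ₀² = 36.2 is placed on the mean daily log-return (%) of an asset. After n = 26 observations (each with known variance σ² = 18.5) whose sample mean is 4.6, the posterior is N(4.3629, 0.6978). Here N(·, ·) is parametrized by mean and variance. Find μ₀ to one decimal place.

The posterior mean is a precision-weighted average: μ_n = (τ₀μ₀ + τ_data·x̄)/(τ₀+τ_data), with τ₀=1/σ₀² and τ_data=n/σ².
Here τ₀ = 1/36.2 = 0.027624 and τ_data = 26/18.5 = 1.405405, so τ_n = 1.433029.
Rearranging for μ₀: μ₀ = (μ_n·τ_n − τ_data·x̄)/τ₀ = (4.3629·1.433029 − 1.405405·4.6) / 0.027624 = -0.212701/0.027624 ≈ -7.7.

μ₀ = -7.7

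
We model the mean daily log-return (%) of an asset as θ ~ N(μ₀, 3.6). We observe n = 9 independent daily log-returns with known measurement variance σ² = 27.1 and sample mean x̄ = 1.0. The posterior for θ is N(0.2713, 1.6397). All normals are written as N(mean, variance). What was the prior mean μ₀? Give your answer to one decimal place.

μ₀ = -0.6

With known observation variance, the Normal–Normal posterior has precision τ_n = τ₀ + n/σ² and mean μ_n = (τ₀μ₀ + (n/σ²)x̄)/τ_n.
Here τ₀ = 1/3.6 = 0.277778 and τ_data = 9/27.1 = 0.332103, so τ_n = 0.609881.
Rearranging for μ₀: μ₀ = (μ_n·τ_n − τ_data·x̄)/τ₀ = (0.2713·0.609881 − 0.332103·1.0) / 0.277778 = -0.166642/0.277778 ≈ -0.6.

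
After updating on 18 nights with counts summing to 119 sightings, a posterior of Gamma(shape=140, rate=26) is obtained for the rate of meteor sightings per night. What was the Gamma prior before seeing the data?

Gamma–Poisson conjugacy: posterior shape = α + Σxᵢ, posterior rate = β + n.
So α = 140 − 119 = 21 and β = 26 − 18 = 8.

Gamma(shape=21, rate=8)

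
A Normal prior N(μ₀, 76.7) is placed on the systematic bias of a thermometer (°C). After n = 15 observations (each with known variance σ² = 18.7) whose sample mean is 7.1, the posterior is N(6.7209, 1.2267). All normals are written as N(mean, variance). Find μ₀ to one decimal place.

The posterior mean is a precision-weighted average: μ_n = (τ₀μ₀ + τ_data·x̄)/(τ₀+τ_data), with τ₀=1/σ₀² and τ_data=n/σ².
Here τ₀ = 1/76.7 = 0.013038 and τ_data = 15/18.7 = 0.802139, so τ_n = 0.815177.
Rearranging for μ₀: μ₀ = (μ_n·τ_n − τ_data·x̄)/τ₀ = (6.7209·0.815177 − 0.802139·7.1) / 0.013038 = -0.216464/0.013038 ≈ -16.6.

μ₀ = -16.6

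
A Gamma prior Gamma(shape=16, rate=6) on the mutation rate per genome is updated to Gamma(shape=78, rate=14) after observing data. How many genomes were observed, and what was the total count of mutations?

A Gamma(α, β) prior (rate parametrization) on a Poisson rate with n observations summing to S gives posterior Gamma(α+S, β+n).
Matching: Σxᵢ = 78 − 16 = 62 and n = 14 − 6 = 8.

n = 8 genomes with total 62 mutations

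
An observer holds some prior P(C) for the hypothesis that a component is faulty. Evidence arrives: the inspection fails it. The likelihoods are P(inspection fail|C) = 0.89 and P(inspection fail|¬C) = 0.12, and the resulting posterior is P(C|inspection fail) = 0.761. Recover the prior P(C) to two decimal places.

P(C) = 0.30

In odds form, posterior odds = prior odds × likelihood ratio, so prior odds = posterior odds ÷ LR.
Posterior odds = 0.761/(1−0.761) = 3.1841. LR = 0.89/0.12 = 7.4167.
Prior odds = 3.1841/7.4167 = 0.4293, so P(C) = 0.4293/(1+0.4293) ≈ 0.30.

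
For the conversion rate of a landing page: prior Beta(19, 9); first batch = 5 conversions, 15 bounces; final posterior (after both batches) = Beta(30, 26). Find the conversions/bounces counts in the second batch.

Because Beta–binomial updating is additive in the counts, the combined data contributed (α_post−α_prior, β_post−β_prior) successes and failures.
Total across both batches: 30−19=11 conversions, 26−9=17 bounces.
Subtract the first batch: 11−5=6 conversions and 17−15=2 bounces.

6 conversions and 2 bounces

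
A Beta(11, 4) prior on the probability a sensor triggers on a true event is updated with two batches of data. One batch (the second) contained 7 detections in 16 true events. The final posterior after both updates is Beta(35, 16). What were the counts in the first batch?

Because Beta–binomial updating is additive in the counts, the combined data contributed (α_post−α_prior, β_post−β_prior) successes and failures.
Total across both batches: 35−11=24 detections, 16−4=12 misses.
Subtract the second batch: 24−7=17 detections and 12−9=3 misses.

17 detections and 3 misses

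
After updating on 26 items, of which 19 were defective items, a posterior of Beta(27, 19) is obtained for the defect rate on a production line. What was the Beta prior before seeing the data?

A Beta(α, β) prior with s successes and f failures in binomial data gives a Beta(α+s, β+f) posterior.
Subtract the data counts: 27−19=8, 19−7=12.

Beta(8, 12)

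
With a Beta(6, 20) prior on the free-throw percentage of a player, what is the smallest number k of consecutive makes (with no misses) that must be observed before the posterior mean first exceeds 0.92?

k = 225

After k makes and 0 misses the posterior is Beta(6+k, 20), with mean (6+k)/(6+20+k).
Set (6+k)/(26+k) > 0.92 and solve: k > (0.92·26 − 6)/(1 − 0.92) = 224.000.
The smallest integer exceeding 224.000 is 225.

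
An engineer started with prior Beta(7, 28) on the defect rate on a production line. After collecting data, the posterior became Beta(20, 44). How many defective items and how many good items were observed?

Beta is conjugate to the binomial likelihood: posterior = Beta(a+s, b+f).
Match parameters: s=20−7=13, f=44−28=16.

13 defective items and 16 good items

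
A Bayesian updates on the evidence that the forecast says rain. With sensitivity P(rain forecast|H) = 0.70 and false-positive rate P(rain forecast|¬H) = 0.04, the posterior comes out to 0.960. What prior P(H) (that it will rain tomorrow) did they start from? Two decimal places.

Bayes' rule in odds form gives O(H|E) = O(H)·[P(E|H)/P(E|¬H)], hence O(H) = O(H|E)/LR.
Posterior odds = 0.960/(1−0.960) = 24.0000. LR = 0.70/0.04 = 17.5000.
Prior odds = 24.0000/17.5000 = 1.3714, so P(H) = 1.3714/(1+1.3714) ≈ 0.58.

P(H) = 0.58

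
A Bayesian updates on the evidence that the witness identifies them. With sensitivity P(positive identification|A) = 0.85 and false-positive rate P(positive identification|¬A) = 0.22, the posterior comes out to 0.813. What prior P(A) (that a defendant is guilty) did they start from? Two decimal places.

P(A) = 0.53

In odds form, posterior odds = prior odds × likelihood ratio, so prior odds = posterior odds ÷ LR.
Posterior odds = 0.813/(1−0.813) = 4.3476. LR = 0.85/0.22 = 3.8636.
Prior odds = 4.3476/3.8636 = 1.1253, so P(A) = 1.1253/(1+1.1253) ≈ 0.53.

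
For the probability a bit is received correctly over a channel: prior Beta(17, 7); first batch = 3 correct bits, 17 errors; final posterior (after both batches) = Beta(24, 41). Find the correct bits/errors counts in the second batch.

Because Beta–binomial updating is additive in the counts, the combined data contributed (α_post−α_prior, β_post−β_prior) successes and failures.
Total across both batches: 24−17=7 correct bits, 41−7=34 errors.
Subtract the first batch: 7−3=4 correct bits and 34−17=17 errors.

4 correct bits and 17 errors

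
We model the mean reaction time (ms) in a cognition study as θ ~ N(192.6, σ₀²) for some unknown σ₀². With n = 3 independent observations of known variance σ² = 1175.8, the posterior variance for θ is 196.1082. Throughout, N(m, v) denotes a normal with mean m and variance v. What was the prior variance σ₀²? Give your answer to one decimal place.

σ₀² = 392.5

For the Normal–Normal model with known σ², precisions add: τ_n = τ₀ + n/σ².
So 1/σ₀² = 1/196.1082 − 3/1175.8 = 0.005099 − 0.002551 = 0.002548.
Hence σ₀² = 1/0.002548 ≈ 392.5.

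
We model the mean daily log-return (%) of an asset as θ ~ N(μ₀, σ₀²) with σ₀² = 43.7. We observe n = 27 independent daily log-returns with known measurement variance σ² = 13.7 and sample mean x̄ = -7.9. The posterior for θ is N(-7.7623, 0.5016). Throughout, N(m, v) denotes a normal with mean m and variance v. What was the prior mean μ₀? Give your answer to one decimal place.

The posterior mean is a precision-weighted average: μ_n = (τ₀μ₀ + τ_data·x̄)/(τ₀+τ_data), with τ₀=1/σ₀² and τ_data=n/σ².
Here τ₀ = 1/43.7 = 0.022883 and τ_data = 27/13.7 = 1.970803, so τ_n = 1.993686.
Rearranging for μ₀: μ₀ = (μ_n·τ_n − τ_data·x̄)/τ₀ = (-7.7623·1.993686 − 1.970803·-7.9) / 0.022883 = 0.093755/0.022883 ≈ 4.1.

μ₀ = 4.1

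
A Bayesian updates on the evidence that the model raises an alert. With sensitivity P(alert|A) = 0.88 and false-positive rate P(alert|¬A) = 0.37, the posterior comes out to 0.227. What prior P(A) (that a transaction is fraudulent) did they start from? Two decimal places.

Bayes' rule in odds form gives O(A|E) = O(A)·[P(E|A)/P(E|¬A)], hence O(A) = O(A|E)/LR.
Posterior odds = 0.227/(1−0.227) = 0.2937. LR = 0.88/0.37 = 2.3784.
Prior odds = 0.2937/2.3784 = 0.1235, so P(A) = 0.1235/(1+0.1235) ≈ 0.11.

P(A) = 0.11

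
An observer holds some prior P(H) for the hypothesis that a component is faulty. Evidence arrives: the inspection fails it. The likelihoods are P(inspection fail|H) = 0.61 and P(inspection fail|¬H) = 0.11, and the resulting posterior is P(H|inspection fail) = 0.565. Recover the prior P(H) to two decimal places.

Bayes' rule in odds form gives O(H|E) = O(H)·[P(E|H)/P(E|¬H)], hence O(H) = O(H|E)/LR.
Posterior odds = 0.565/(1−0.565) = 1.2989. LR = 0.61/0.11 = 5.5455.
Prior odds = 1.2989/5.5455 = 0.2342, so P(H) = 0.2342/(1+0.2342) ≈ 0.19.

P(H) = 0.19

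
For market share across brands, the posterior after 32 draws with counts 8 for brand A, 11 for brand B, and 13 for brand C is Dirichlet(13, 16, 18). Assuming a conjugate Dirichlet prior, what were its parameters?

For a Dirichlet(α) prior with multinomial counts c, the posterior is Dirichlet(α + c) componentwise.
Subtract each count from the matching posterior parameter: 13−8=5, 16−11=5, 18−13=5.

Dirichlet(5, 5, 5)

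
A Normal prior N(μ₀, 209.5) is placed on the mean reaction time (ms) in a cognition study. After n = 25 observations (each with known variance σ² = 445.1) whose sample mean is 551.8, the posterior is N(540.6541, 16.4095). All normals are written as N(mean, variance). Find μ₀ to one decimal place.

With known observation variance, the Normal–Normal posterior has precision τ_n = τ₀ + n/σ² and mean μ_n = (τ₀μ₀ + (n/σ²)x̄)/τ_n.
Here τ₀ = 1/209.5 = 0.004773 and τ_data = 25/445.1 = 0.056167, so τ_n = 0.060940.
Rearranging for μ₀: μ₀ = (μ_n·τ_n − τ_data·x̄)/τ₀ = (540.6541·0.060940 − 0.056167·551.8) / 0.004773 = 1.954510/0.004773 ≈ 409.5.

μ₀ = 409.5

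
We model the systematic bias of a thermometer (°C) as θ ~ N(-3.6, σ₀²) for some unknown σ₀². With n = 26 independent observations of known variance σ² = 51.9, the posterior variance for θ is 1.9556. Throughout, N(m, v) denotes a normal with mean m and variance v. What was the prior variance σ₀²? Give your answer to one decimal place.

σ₀² = 96.3

For the Normal–Normal model with known σ², precisions add: τ_n = τ₀ + n/σ².
So 1/σ₀² = 1/1.9556 − 26/51.9 = 0.511352 − 0.500963 = 0.010389.
Hence σ₀² = 1/0.010389 ≈ 96.3.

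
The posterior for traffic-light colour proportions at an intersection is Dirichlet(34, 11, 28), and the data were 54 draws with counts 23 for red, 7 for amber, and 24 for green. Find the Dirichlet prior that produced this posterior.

For a Dirichlet(α) prior with multinomial counts c, the posterior is Dirichlet(α + c) componentwise.
Subtract each count from the matching posterior parameter: 34−23=11, 11−7=4, 28−24=4.

Dirichlet(11, 4, 4)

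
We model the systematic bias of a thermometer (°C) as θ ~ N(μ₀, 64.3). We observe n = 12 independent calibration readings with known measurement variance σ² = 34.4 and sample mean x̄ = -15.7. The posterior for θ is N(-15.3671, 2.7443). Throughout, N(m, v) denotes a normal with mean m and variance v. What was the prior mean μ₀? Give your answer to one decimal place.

The posterior mean is a precision-weighted average: μ_n = (τ₀μ₀ + τ_data·x̄)/(τ₀+τ_data), with τ₀=1/σ₀² and τ_data=n/σ².
Here τ₀ = 1/64.3 = 0.015552 and τ_data = 12/34.4 = 0.348837, so τ_n = 0.364389.
Rearranging for μ₀: μ₀ = (μ_n·τ_n − τ_data·x̄)/τ₀ = (-15.3671·0.364389 − 0.348837·-15.7) / 0.015552 = -0.122861/0.015552 ≈ -7.9.

μ₀ = -7.9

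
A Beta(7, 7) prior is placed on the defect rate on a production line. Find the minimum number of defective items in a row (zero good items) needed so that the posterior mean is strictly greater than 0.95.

k = 127

After k defective items and 0 good items the posterior is Beta(7+k, 7), with mean (7+k)/(7+7+k).
Set (7+k)/(14+k) > 0.95 and solve: k > (0.95·14 − 7)/(1 − 0.95) = 126.000.
The smallest integer exceeding 126.000 is 127, and checking k=127: (134)/(141) = 0.9504 > 0.95.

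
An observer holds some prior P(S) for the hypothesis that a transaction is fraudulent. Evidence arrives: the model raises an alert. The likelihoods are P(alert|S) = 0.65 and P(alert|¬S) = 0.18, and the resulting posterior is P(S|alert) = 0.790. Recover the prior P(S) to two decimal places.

Bayes' rule in odds form gives O(S|E) = O(S)·[P(E|S)/P(E|¬S)], hence O(S) = O(S|E)/LR.
Posterior odds = 0.790/(1−0.790) = 3.7619. LR = 0.65/0.18 = 3.6111.
Prior odds = 3.7619/3.6111 = 1.0418, so P(S) = 1.0418/(1+1.0418) ≈ 0.51.

P(S) = 0.51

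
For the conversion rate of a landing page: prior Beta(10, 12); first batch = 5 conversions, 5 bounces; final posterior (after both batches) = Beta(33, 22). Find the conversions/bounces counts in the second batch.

Sequential conjugate updates are equivalent to a single update on the pooled data, so total successes = posterior α − prior α and total failures = posterior β − prior β.
Total across both batches: 33−10=23 conversions, 22−12=10 bounces.
Subtract the first batch: 23−5=18 conversions and 10−5=5 bounces.

18 conversions and 5 bounces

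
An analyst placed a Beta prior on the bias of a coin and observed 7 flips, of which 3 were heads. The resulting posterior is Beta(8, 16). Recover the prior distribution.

Beta(5, 12)

Beta is conjugate to the binomial likelihood: posterior = Beta(α+s, β+f).
So α = 8 − 3 = 5 and β = 16 − 4 = 12.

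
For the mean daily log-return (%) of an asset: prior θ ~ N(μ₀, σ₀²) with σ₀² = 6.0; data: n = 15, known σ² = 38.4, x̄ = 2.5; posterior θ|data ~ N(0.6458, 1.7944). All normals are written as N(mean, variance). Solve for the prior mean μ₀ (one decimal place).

μ₀ = -3.7

With known observation variance, the Normal–Normal posterior has precision τ_n = τ₀ + n/σ² and mean μ_n = (τ₀μ₀ + (n/σ²)x̄)/τ_n.
Here τ₀ = 1/6.0 = 0.166667 and τ_data = 15/38.4 = 0.390625, so τ_n = 0.557292.
Rearranging for μ₀: μ₀ = (μ_n·τ_n − τ_data·x̄)/τ₀ = (0.6458·0.557292 − 0.390625·2.5) / 0.166667 = -0.616663/0.166667 ≈ -3.7.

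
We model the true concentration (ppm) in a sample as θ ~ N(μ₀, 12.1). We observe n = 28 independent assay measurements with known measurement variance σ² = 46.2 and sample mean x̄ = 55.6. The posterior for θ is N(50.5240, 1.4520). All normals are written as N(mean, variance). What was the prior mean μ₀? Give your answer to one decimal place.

μ₀ = 13.3

With known observation variance, the Normal–Normal posterior has precision τ_n = τ₀ + n/σ² and mean μ_n = (τ₀μ₀ + (n/σ²)x̄)/τ_n.
Here τ₀ = 1/12.1 = 0.082645 and τ_data = 28/46.2 = 0.606061, so τ_n = 0.688706.
Rearranging for μ₀: μ₀ = (μ_n·τ_n − τ_data·x̄)/τ₀ = (50.5240·0.688706 − 0.606061·55.6) / 0.082645 = 1.099190/0.082645 ≈ 13.3.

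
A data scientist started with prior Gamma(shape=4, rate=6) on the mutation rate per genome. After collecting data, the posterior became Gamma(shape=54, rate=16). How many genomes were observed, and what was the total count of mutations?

n = 10 genomes with total 50 mutations

A Gamma(α, β) prior (rate parametrization) on a Poisson rate with n observations summing to S gives posterior Gamma(α+S, β+n).
Matching: Σxᵢ = 54 − 4 = 50 and n = 16 − 6 = 10.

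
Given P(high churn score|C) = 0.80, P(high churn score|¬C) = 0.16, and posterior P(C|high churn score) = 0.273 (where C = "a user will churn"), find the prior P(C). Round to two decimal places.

P(C) = 0.07

Bayes' rule in odds form gives O(C|E) = O(C)·[P(E|C)/P(E|¬C)], hence O(C) = O(C|E)/LR.
Posterior odds = 0.273/(1−0.273) = 0.3755. LR = 0.80/0.16 = 5.0000.
Prior odds = 0.3755/5.0000 = 0.0751, so P(C) = 0.0751/(1+0.0751) ≈ 0.07.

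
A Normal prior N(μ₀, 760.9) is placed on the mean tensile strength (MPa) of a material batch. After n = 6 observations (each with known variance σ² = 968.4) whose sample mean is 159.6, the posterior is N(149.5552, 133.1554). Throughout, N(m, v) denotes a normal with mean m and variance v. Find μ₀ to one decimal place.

With known observation variance, the Normal–Normal posterior has precision τ_n = τ₀ + n/σ² and mean μ_n = (τ₀μ₀ + (n/σ²)x̄)/τ_n.
Here τ₀ = 1/760.9 = 0.001314 and τ_data = 6/968.4 = 0.006196, so τ_n = 0.007510.
Rearranging for μ₀: μ₀ = (μ_n·τ_n − τ_data·x̄)/τ₀ = (149.5552·0.007510 − 0.006196·159.6) / 0.001314 = 0.134278/0.001314 ≈ 102.2.

μ₀ = 102.2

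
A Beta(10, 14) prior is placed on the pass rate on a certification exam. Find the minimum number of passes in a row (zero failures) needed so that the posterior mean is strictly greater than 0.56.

After k passes and 0 failures the posterior is Beta(10+k, 14), with mean (10+k)/(10+14+k).
Set (10+k)/(24+k) > 0.56 and solve: k > (0.56·24 − 10)/(1 − 0.56) = 7.818.
The smallest integer exceeding 7.818 is 8.

k = 8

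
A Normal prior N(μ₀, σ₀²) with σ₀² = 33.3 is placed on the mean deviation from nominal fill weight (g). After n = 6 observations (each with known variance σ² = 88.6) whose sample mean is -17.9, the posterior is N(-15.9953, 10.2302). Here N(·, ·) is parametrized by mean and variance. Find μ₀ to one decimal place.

The posterior mean is a precision-weighted average: μ_n = (τ₀μ₀ + τ_data·x̄)/(τ₀+τ_data), with τ₀=1/σ₀² and τ_data=n/σ².
Here τ₀ = 1/33.3 = 0.030030 and τ_data = 6/88.6 = 0.067720, so τ_n = 0.097750.
Rearranging for μ₀: μ₀ = (μ_n·τ_n − τ_data·x̄)/τ₀ = (-15.9953·0.097750 − 0.067720·-17.9) / 0.030030 = -0.351353/0.030030 ≈ -11.7.

μ₀ = -11.7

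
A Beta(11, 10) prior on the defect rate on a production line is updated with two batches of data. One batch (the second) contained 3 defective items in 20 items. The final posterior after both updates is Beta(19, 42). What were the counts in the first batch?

Because Beta–binomial updating is additive in the counts, the combined data contributed (α_post−α_prior, β_post−β_prior) successes and failures.
Total across both batches: 19−11=8 defective items, 42−10=32 good items.
Subtract the second batch: 8−3=5 defective items and 32−17=15 good items.

5 defective items and 15 good items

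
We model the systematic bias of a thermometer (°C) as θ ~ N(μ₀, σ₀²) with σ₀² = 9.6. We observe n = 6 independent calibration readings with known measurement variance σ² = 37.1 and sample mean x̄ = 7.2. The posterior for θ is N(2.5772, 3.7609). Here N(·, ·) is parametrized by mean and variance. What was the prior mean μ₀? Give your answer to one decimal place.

μ₀ = -4.6

The posterior mean is a precision-weighted average: μ_n = (τ₀μ₀ + τ_data·x̄)/(τ₀+τ_data), with τ₀=1/σ₀² and τ_data=n/σ².
Here τ₀ = 1/9.6 = 0.104167 and τ_data = 6/37.1 = 0.161725, so τ_n = 0.265892.
Rearranging for μ₀: μ₀ = (μ_n·τ_n − τ_data·x̄)/τ₀ = (2.5772·0.265892 − 0.161725·7.2) / 0.104167 = -0.479163/0.104167 ≈ -4.6.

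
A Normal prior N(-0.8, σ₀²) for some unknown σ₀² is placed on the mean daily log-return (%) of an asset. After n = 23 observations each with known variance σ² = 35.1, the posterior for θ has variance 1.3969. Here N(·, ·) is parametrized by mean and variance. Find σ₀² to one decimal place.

σ₀² = 16.5

Posterior precision equals prior precision plus data precision: 1/σ_n² = 1/σ₀² + n/σ².
So 1/σ₀² = 1/1.3969 − 23/35.1 = 0.715871 − 0.655271 = 0.060600.
Hence σ₀² = 1/0.060600 ≈ 16.5.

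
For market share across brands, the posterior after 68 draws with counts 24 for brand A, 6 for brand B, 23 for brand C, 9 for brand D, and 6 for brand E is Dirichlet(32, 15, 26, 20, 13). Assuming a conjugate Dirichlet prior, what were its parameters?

For a Dirichlet(α) prior with multinomial counts c, the posterior is Dirichlet(α + c) componentwise.
Subtract each count from the matching posterior parameter: 32−24=8, 15−6=9, 26−23=3, 20−9=11, 13−6=7.

Dirichlet(8, 9, 3, 11, 7)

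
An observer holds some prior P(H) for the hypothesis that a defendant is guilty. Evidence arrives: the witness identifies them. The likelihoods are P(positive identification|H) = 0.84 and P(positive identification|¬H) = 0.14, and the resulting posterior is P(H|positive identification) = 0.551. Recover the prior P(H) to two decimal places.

Bayes' rule in odds form gives O(H|E) = O(H)·[P(E|H)/P(E|¬H)], hence O(H) = O(H|E)/LR.
Posterior odds = 0.551/(1−0.551) = 1.2272. LR = 0.84/0.14 = 6.0000.
Prior odds = 1.2272/6.0000 = 0.2045, so P(H) = 0.2045/(1+0.2045) ≈ 0.17.

P(H) = 0.17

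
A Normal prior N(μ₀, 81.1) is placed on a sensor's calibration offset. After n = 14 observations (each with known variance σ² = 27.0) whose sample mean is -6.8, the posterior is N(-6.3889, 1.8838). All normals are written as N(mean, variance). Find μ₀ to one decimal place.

The posterior mean is a precision-weighted average: μ_n = (τ₀μ₀ + τ_data·x̄)/(τ₀+τ_data), with τ₀=1/σ₀² and τ_data=n/σ².
Here τ₀ = 1/81.1 = 0.012330 and τ_data = 14/27.0 = 0.518519, so τ_n = 0.530849.
Rearranging for μ₀: μ₀ = (μ_n·τ_n − τ_data·x̄)/τ₀ = (-6.3889·0.530849 − 0.518519·-6.8) / 0.012330 = 0.134388/0.012330 ≈ 10.9.

μ₀ = 10.9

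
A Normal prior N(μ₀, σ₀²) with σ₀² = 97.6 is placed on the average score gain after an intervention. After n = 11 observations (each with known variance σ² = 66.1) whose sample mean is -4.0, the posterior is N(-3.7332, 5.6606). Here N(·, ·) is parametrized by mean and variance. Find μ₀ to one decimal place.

The posterior mean is a precision-weighted average: μ_n = (τ₀μ₀ + τ_data·x̄)/(τ₀+τ_data), with τ₀=1/σ₀² and τ_data=n/σ².
Here τ₀ = 1/97.6 = 0.010246 and τ_data = 11/66.1 = 0.166415, so τ_n = 0.176661.
Rearranging for μ₀: μ₀ = (μ_n·τ_n − τ_data·x̄)/τ₀ = (-3.7332·0.176661 − 0.166415·-4.0) / 0.010246 = 0.006149/0.010246 ≈ 0.6.

μ₀ = 0.6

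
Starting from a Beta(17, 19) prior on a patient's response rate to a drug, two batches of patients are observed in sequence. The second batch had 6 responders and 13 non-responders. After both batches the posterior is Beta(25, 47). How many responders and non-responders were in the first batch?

Because Beta–binomial updating is additive in the counts, the combined data contributed (α_post−α_prior, β_post−β_prior) successes and failures.
Total across both batches: 25−17=8 responders, 47−19=28 non-responders.
Subtract the second batch: 8−6=2 responders and 28−13=15 non-responders.

2 responders and 15 non-responders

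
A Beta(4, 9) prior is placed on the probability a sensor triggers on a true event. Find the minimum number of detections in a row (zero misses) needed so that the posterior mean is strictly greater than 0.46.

After k detections and 0 misses the posterior is Beta(4+k, 9), with mean (4+k)/(4+9+k).
Set (4+k)/(13+k) > 0.46 and solve: k > (0.46·13 − 4)/(1 − 0.46) = 3.667.
The smallest integer exceeding 3.667 is 4.

k = 4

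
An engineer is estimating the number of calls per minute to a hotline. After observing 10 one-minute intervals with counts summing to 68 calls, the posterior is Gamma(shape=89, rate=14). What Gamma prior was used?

A Gamma(α, β) prior (rate parametrization) on a Poisson rate with n observations summing to S gives posterior Gamma(α+S, β+n).
So α = 89 − 68 = 21 and β = 14 − 10 = 4.

Gamma(shape=21, rate=4)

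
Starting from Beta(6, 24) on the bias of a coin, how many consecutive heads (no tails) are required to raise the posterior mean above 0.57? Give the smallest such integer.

k = 26

After k heads and 0 tails the posterior is Beta(6+k, 24), with mean (6+k)/(6+24+k).
Set (6+k)/(30+k) > 0.57 and solve: k > (0.57·30 − 6)/(1 − 0.57) = 25.814.
The smallest integer exceeding 25.814 is 26.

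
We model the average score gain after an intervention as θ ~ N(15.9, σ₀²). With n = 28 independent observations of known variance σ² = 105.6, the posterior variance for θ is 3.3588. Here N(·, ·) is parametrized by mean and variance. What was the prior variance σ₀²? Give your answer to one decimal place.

σ₀² = 30.7

For the Normal–Normal model with known σ², precisions add: τ_n = τ₀ + n/σ².
So 1/σ₀² = 1/3.3588 − 28/105.6 = 0.297725 − 0.265152 = 0.032573.
Hence σ₀² = 1/0.032573 ≈ 30.7.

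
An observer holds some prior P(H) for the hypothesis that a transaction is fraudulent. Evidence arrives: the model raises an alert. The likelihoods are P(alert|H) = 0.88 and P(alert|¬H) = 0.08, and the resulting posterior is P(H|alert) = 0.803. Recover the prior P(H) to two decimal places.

P(H) = 0.27

In odds form, posterior odds = prior odds × likelihood ratio, so prior odds = posterior odds ÷ LR.
Posterior odds = 0.803/(1−0.803) = 4.0761. LR = 0.88/0.08 = 11.0000.
Prior odds = 4.0761/11.0000 = 0.3706, so P(H) = 0.3706/(1+0.3706) ≈ 0.27.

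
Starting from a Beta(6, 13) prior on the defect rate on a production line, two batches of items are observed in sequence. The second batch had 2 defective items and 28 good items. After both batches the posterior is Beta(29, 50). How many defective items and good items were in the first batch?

21 defective items and 9 good items

Because Beta–binomial updating is additive in the counts, the combined data contributed (α_post−α_prior, β_post−β_prior) successes and failures.
Total across both batches: 29−6=23 defective items, 50−13=37 good items.
Subtract the second batch: 23−2=21 defective items and 37−28=9 good items.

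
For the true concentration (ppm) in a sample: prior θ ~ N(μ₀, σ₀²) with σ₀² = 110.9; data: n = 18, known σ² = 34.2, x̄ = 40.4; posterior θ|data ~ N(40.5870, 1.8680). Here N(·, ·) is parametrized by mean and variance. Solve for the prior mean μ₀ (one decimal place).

The posterior mean is a precision-weighted average: μ_n = (τ₀μ₀ + τ_data·x̄)/(τ₀+τ_data), with τ₀=1/σ₀² and τ_data=n/σ².
Here τ₀ = 1/110.9 = 0.009017 and τ_data = 18/34.2 = 0.526316, so τ_n = 0.535333.
Rearranging for μ₀: μ₀ = (μ_n·τ_n − τ_data·x̄)/τ₀ = (40.5870·0.535333 − 0.526316·40.4) / 0.009017 = 0.464394/0.009017 ≈ 51.5.

μ₀ = 51.5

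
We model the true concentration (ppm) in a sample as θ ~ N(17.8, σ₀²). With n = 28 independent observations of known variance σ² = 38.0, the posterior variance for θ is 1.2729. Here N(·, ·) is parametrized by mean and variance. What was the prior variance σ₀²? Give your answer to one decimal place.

σ₀² = 20.5

Posterior precision equals prior precision plus data precision: 1/σ_n² = 1/σ₀² + n/σ².
So 1/σ₀² = 1/1.2729 − 28/38.0 = 0.785608 − 0.736842 = 0.048766.
Hence σ₀² = 1/0.048766 ≈ 20.5.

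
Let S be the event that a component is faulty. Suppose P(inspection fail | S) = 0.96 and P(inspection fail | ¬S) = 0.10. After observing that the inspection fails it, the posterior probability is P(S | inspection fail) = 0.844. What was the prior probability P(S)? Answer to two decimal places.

P(S) = 0.36

In odds form, posterior odds = prior odds × likelihood ratio, so prior odds = posterior odds ÷ LR.
Posterior odds = 0.844/(1−0.844) = 5.4103. LR = 0.96/0.10 = 9.6000.
Prior odds = 5.4103/9.6000 = 0.5636, so P(S) = 0.5636/(1+0.5636) ≈ 0.36.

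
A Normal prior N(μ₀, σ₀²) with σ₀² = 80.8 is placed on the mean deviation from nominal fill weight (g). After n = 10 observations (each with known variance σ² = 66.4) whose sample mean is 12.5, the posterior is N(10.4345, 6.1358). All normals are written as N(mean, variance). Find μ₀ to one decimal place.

μ₀ = -14.7

With known observation variance, the Normal–Normal posterior has precision τ_n = τ₀ + n/σ² and mean μ_n = (τ₀μ₀ + (n/σ²)x̄)/τ_n.
Here τ₀ = 1/80.8 = 0.012376 and τ_data = 10/66.4 = 0.150602, so τ_n = 0.162978.
Rearranging for μ₀: μ₀ = (μ_n·τ_n − τ_data·x̄)/τ₀ = (10.4345·0.162978 − 0.150602·12.5) / 0.012376 = -0.181931/0.012376 ≈ -14.7.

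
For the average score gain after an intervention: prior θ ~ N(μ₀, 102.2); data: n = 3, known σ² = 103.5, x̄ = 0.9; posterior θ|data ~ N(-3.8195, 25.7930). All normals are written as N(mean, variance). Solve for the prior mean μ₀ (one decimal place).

The posterior mean is a precision-weighted average: μ_n = (τ₀μ₀ + τ_data·x̄)/(τ₀+τ_data), with τ₀=1/σ₀² and τ_data=n/σ².
Here τ₀ = 1/102.2 = 0.009785 and τ_data = 3/103.5 = 0.028986, so τ_n = 0.038771.
Rearranging for μ₀: μ₀ = (μ_n·τ_n − τ_data·x̄)/τ₀ = (-3.8195·0.038771 − 0.028986·0.9) / 0.009785 = -0.174173/0.009785 ≈ -17.8.

μ₀ = -17.8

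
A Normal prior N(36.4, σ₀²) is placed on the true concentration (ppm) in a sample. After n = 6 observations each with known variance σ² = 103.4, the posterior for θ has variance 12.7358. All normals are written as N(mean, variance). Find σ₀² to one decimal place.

σ₀² = 48.8

For the Normal–Normal model with known σ², precisions add: τ_n = τ₀ + n/σ².
So 1/σ₀² = 1/12.7358 − 6/103.4 = 0.078519 − 0.058027 = 0.020492.
Hence σ₀² = 1/0.020492 ≈ 48.8.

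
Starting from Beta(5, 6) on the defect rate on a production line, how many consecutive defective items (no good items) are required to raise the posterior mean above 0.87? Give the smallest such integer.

After k defective items and 0 good items the posterior is Beta(5+k, 6), with mean (5+k)/(5+6+k).
Set (5+k)/(11+k) > 0.87 and solve: k > (0.87·11 − 5)/(1 − 0.87) = 35.154.
The smallest integer exceeding 35.154 is 36, and checking k=36: (41)/(47) = 0.8723 > 0.87.

k = 36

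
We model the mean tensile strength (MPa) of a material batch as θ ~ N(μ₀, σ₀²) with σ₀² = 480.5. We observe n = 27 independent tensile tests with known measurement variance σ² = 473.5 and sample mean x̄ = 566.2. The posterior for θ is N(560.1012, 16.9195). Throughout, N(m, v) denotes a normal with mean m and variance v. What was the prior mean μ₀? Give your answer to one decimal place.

μ₀ = 393.0

The posterior mean is a precision-weighted average: μ_n = (τ₀μ₀ + τ_data·x̄)/(τ₀+τ_data), with τ₀=1/σ₀² and τ_data=n/σ².
Here τ₀ = 1/480.5 = 0.002081 and τ_data = 27/473.5 = 0.057022, so τ_n = 0.059103.
Rearranging for μ₀: μ₀ = (μ_n·τ_n − τ_data·x̄)/τ₀ = (560.1012·0.059103 − 0.057022·566.2) / 0.002081 = 0.817805/0.002081 ≈ 393.0.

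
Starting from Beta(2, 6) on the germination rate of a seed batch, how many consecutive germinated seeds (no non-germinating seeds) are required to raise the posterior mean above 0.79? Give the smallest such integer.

k = 21

After k germinated seeds and 0 non-germinating seeds the posterior is Beta(2+k, 6), with mean (2+k)/(2+6+k).
Set (2+k)/(8+k) > 0.79 and solve: k > (0.79·8 − 2)/(1 − 0.79) = 20.571.
The smallest integer exceeding 20.571 is 21, and checking k=21: (23)/(29) = 0.7931 > 0.79.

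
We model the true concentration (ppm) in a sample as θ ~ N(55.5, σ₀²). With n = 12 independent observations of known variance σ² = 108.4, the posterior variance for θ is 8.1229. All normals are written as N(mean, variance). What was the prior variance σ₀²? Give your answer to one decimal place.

σ₀² = 80.6

Posterior precision equals prior precision plus data precision: 1/σ_n² = 1/σ₀² + n/σ².
So 1/σ₀² = 1/8.1229 − 12/108.4 = 0.123109 − 0.110701 = 0.012408.
Hence σ₀² = 1/0.012408 ≈ 80.6.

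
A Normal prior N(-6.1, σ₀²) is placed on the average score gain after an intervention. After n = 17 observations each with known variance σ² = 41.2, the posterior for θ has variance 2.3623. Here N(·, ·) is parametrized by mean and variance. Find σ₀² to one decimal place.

σ₀² = 93.5

For the Normal–Normal model with known σ², precisions add: τ_n = τ₀ + n/σ².
So 1/σ₀² = 1/2.3623 − 17/41.2 = 0.423316 − 0.412621 = 0.010695.
Hence σ₀² = 1/0.010695 ≈ 93.5.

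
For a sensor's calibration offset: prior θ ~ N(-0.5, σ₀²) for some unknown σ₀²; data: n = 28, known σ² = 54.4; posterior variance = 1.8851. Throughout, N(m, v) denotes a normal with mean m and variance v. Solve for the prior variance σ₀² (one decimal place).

σ₀² = 63.4

Posterior precision equals prior precision plus data precision: 1/σ_n² = 1/σ₀² + n/σ².
So 1/σ₀² = 1/1.8851 − 28/54.4 = 0.530476 − 0.514706 = 0.015770.
Hence σ₀² = 1/0.015770 ≈ 63.4.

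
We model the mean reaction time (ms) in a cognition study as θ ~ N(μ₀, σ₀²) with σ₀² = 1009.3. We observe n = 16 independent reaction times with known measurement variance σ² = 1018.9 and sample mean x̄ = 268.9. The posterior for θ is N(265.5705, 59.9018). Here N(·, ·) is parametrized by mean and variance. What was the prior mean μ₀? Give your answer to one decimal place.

The posterior mean is a precision-weighted average: μ_n = (τ₀μ₀ + τ_data·x̄)/(τ₀+τ_data), with τ₀=1/σ₀² and τ_data=n/σ².
Here τ₀ = 1/1009.3 = 0.000991 and τ_data = 16/1018.9 = 0.015703, so τ_n = 0.016694.
Rearranging for μ₀: μ₀ = (μ_n·τ_n − τ_data·x̄)/τ₀ = (265.5705·0.016694 − 0.015703·268.9) / 0.000991 = 0.210897/0.000991 ≈ 212.8.

μ₀ = 212.8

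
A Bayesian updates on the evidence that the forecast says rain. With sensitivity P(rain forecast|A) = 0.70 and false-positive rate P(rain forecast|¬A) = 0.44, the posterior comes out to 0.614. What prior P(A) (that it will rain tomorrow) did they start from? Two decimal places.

Bayes' rule in odds form gives O(A|E) = O(A)·[P(E|A)/P(E|¬A)], hence O(A) = O(A|E)/LR.
Posterior odds = 0.614/(1−0.614) = 1.5907. LR = 0.70/0.44 = 1.5909.
Prior odds = 1.5907/1.5909 = 0.9999, so P(A) = 0.9999/(1+0.9999) ≈ 0.50.

P(A) = 0.50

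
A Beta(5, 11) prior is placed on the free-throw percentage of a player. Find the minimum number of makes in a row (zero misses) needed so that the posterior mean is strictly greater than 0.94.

k = 168

After k makes and 0 misses the posterior is Beta(5+k, 11), with mean (5+k)/(5+11+k).
Set (5+k)/(16+k) > 0.94 and solve: k > (0.94·16 − 5)/(1 − 0.94) = 167.333.
The smallest integer exceeding 167.333 is 168.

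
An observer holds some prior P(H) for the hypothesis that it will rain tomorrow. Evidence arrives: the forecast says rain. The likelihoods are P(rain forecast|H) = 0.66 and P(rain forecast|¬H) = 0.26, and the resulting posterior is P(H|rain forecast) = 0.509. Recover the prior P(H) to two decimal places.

P(H) = 0.29

In odds form, posterior odds = prior odds × likelihood ratio, so prior odds = posterior odds ÷ LR.
Posterior odds = 0.509/(1−0.509) = 1.0367. LR = 0.66/0.26 = 2.5385.
Prior odds = 1.0367/2.5385 = 0.4084, so P(H) = 0.4084/(1+0.4084) ≈ 0.29.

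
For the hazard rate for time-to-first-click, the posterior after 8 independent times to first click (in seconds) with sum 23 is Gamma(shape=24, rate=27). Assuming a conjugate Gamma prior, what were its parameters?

Gamma(shape=16, rate=4)

Gamma–exponential conjugacy: posterior shape = α + n, posterior rate = β + Σtᵢ.
So α = 24 − 8 = 16 and β = 27 − 23 = 4.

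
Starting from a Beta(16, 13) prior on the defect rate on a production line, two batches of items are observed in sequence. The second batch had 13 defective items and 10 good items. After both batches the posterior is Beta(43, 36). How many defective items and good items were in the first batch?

14 defective items and 13 good items

Sequential conjugate updates are equivalent to a single update on the pooled data, so total successes = posterior α − prior α and total failures = posterior β − prior β.
Total across both batches: 43−16=27 defective items, 36−13=23 good items.
Subtract the second batch: 27−13=14 defective items and 23−10=13 good items.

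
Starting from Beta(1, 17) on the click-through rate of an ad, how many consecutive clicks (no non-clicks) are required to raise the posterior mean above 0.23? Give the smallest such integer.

k = 5

After k clicks and 0 non-clicks the posterior is Beta(1+k, 17), with mean (1+k)/(1+17+k).
Set (1+k)/(18+k) > 0.23 and solve: k > (0.23·18 − 1)/(1 − 0.23) = 4.078.
The smallest integer exceeding 4.078 is 5.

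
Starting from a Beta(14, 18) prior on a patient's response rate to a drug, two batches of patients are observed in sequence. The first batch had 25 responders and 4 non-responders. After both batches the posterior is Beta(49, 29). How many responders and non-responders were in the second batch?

10 responders and 7 non-responders

Because Beta–binomial updating is additive in the counts, the combined data contributed (α_post−α_prior, β_post−β_prior) successes and failures.
Total across both batches: 49−14=35 responders, 29−18=11 non-responders.
Subtract the first batch: 35−25=10 responders and 11−4=7 non-responders.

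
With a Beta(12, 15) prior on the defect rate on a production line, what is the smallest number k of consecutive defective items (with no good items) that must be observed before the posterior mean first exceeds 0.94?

k = 224

After k defective items and 0 good items the posterior is Beta(12+k, 15), with mean (12+k)/(12+15+k).
Set (12+k)/(27+k) > 0.94 and solve: k > (0.94·27 − 12)/(1 − 0.94) = 223.000.
The smallest integer exceeding 223.000 is 224, and checking k=224: (236)/(251) = 0.9402 > 0.94.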